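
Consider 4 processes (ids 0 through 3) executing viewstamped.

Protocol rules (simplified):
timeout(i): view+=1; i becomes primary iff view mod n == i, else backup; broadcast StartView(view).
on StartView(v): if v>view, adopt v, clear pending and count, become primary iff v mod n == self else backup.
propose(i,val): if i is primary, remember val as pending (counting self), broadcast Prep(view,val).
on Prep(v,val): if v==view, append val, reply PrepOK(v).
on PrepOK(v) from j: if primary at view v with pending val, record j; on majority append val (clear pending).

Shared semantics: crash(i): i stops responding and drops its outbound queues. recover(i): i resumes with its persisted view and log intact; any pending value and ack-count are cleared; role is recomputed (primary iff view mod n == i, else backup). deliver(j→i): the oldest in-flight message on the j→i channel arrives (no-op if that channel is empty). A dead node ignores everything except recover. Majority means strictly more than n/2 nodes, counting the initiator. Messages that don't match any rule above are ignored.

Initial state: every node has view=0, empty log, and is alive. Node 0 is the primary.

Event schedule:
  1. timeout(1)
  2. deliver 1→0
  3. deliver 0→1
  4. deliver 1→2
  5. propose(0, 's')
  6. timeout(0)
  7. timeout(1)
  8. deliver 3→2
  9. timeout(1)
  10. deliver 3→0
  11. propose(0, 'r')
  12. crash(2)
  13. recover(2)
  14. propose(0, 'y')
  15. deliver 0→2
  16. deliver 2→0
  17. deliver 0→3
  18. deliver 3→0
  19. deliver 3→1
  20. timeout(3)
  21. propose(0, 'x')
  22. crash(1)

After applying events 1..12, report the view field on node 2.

after 1 — timeout(1): n1:prim/v1/[-]
after 2 — deliver 1→0: n0:back/v1/[-]
after 3 — deliver 0→1: ·
after 4 — deliver 1→2: n2:back/v1/[-]
after 5 — propose(0,'s'): ·
after 6 — timeout(0): n0:back/v2/[-]
after 7 — timeout(1): n1:back/v2/[-]
after 8 — deliver 3→2: ·
after 9 — timeout(1): n1:back/v3/[-]
after 10 — deliver 3→0: ·
after 11 — propose(0,'r'): ·
after 12 — crash(2): n2:✗back/v1/[-]

1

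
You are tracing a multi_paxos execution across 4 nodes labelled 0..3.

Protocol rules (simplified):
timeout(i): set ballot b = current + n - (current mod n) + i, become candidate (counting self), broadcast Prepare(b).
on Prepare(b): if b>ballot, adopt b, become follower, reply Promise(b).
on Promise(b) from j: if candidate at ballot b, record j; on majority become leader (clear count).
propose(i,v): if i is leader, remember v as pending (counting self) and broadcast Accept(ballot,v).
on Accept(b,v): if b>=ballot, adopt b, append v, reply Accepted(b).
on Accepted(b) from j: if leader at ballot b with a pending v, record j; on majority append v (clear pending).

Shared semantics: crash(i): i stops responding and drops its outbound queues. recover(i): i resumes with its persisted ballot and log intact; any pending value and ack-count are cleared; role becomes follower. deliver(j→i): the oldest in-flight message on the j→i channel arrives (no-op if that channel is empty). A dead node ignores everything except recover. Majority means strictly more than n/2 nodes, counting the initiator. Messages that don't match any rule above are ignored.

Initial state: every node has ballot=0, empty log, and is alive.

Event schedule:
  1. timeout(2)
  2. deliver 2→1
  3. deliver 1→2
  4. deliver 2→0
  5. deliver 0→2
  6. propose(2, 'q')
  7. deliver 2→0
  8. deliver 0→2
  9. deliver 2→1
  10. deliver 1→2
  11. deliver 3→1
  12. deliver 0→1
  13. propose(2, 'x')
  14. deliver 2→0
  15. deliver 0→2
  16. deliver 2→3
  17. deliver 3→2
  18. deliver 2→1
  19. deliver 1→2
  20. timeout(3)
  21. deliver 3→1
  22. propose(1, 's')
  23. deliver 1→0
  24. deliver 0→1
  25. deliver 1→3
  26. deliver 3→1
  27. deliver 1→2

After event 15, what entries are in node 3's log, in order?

step 1 timeout(2): 2={cand,b=6,log=-}
step 2 deliver 2→1: 1={foll,b=6,log=-}
step 3 deliver 1→2: —
step 4 deliver 2→0: 0={foll,b=6,log=-}
step 5 deliver 0→2: 2={lead,b=6,log=-}
step 6 propose(2,'q'): —
step 7 deliver 2→0: 0={foll,b=6,log=q}
step 8 deliver 0→2: —
step 9 deliver 2→1: 1={foll,b=6,log=q}
step 10 deliver 1→2: 2={lead,b=6,log=q}
step 11 deliver 3→1: —
step 12 deliver 0→1: —
step 13 propose(2,'x'): —
step 14 deliver 2→0: 0={foll,b=6,log=q,x}
step 15 deliver 0→2: —

empty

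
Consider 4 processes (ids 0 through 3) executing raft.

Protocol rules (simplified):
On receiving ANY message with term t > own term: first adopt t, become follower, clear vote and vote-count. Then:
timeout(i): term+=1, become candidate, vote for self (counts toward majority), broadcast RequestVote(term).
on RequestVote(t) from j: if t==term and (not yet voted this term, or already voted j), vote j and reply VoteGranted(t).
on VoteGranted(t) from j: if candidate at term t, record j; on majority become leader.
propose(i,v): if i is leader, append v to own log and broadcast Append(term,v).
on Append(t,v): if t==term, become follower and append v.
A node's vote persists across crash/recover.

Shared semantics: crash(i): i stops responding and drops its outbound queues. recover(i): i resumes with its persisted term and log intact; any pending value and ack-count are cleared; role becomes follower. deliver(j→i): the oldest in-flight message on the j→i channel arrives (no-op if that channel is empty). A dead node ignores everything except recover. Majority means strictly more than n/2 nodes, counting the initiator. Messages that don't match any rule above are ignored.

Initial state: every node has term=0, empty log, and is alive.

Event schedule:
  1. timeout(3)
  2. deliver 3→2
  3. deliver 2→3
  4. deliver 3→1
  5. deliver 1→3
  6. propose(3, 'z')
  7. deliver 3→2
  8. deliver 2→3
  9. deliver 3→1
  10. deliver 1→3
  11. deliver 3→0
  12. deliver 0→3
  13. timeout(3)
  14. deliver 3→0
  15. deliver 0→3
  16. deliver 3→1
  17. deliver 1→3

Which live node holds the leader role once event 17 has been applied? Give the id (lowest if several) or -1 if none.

1. timeout(3):  <3:cand t1 ->
2. deliver 3→2:  <2:foll t1 ->
3. deliver 2→3:  nop
4. deliver 3→1:  <1:foll t1 ->
5. deliver 1→3:  <3:lead t1 ->
6. propose(3,'z'):  <3:lead t1 z>
7. deliver 3→2:  <2:foll t1 z>
8. deliver 2→3:  nop
9. deliver 3→1:  <1:foll t1 z>
10. deliver 1→3:  nop
11. deliver 3→0:  <0:foll t1 ->
12. deliver 0→3:  nop
13. timeout(3):  <3:cand t2 z>
14. deliver 3→0:  <0:foll t1 z>
15. deliver 0→3:  nop
16. deliver 3→1:  <1:foll t2 z>
17. deliver 1→3:  nop

-1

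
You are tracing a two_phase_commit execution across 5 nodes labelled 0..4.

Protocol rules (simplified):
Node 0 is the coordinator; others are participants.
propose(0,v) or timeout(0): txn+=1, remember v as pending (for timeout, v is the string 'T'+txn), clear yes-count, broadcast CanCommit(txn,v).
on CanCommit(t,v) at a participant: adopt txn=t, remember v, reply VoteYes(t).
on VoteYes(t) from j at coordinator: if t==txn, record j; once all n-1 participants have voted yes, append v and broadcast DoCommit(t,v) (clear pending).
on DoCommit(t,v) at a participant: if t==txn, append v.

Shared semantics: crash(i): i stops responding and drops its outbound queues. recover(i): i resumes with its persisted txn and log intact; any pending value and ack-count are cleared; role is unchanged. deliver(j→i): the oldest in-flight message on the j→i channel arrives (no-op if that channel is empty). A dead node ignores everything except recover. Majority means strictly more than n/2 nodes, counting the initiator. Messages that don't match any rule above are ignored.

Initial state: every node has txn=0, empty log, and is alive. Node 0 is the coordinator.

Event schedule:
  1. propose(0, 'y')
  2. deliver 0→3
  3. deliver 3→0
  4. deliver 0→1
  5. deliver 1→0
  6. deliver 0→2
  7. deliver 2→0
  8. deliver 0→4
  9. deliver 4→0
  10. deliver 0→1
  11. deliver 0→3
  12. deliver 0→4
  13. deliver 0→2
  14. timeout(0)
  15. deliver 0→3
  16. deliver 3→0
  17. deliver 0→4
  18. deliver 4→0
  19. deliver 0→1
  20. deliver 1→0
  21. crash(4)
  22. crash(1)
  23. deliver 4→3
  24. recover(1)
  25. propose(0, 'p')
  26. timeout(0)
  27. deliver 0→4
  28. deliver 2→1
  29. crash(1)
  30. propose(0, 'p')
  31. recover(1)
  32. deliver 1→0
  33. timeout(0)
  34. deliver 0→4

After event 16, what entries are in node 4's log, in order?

y

1. propose(0,'y'):  <0:coor t1 ->
2. deliver 0→3:  <3:part t1 ->
3. deliver 3→0:  nop
4. deliver 0→1:  <1:part t1 ->
5. deliver 1→0:  nop
6. deliver 0→2:  <2:part t1 ->
7. deliver 2→0:  nop
8. deliver 0→4:  <4:part t1 ->
9. deliver 4→0:  <0:coor t1 y>
10. deliver 0→1:  <1:part t1 y>
11. deliver 0→3:  <3:part t1 y>
12. deliver 0→4:  <4:part t1 y>
13. deliver 0→2:  <2:part t1 y>
14. timeout(0):  <0:coor t2 y>
15. deliver 0→3:  <3:part t2 y>
16. deliver 3→0:  nop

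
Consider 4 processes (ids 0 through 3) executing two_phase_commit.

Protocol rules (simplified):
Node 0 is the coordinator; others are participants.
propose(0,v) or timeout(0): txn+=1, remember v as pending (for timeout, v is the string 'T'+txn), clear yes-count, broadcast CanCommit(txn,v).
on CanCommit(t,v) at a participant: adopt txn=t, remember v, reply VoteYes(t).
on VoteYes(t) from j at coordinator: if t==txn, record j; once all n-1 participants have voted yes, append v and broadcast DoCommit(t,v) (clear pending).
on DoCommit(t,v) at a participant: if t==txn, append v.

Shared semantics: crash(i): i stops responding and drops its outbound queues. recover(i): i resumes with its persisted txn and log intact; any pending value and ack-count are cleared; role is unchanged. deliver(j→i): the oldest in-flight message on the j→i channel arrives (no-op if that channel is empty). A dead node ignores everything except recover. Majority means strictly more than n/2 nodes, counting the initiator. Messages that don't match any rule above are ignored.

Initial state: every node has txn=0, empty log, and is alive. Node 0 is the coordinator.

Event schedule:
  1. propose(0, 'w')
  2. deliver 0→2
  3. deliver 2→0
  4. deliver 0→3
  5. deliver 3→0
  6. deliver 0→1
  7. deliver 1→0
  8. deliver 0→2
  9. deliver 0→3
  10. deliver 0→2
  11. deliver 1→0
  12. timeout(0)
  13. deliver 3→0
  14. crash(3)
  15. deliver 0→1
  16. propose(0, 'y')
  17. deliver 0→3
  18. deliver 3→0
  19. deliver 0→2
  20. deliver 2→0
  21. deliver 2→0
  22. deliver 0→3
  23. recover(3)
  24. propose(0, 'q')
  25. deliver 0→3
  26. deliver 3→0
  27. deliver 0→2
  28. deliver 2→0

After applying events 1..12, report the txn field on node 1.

after 1 — propose(0,'w'): n0:coor/t1/[-]
after 2 — deliver 0→2: n2:part/t1/[-]
after 3 — deliver 2→0: ·
after 4 — deliver 0→3: n3:part/t1/[-]
after 5 — deliver 3→0: ·
after 6 — deliver 0→1: n1:part/t1/[-]
after 7 — deliver 1→0: n0:coor/t1/[w]
after 8 — deliver 0→2: n2:part/t1/[w]
after 9 — deliver 0→3: n3:part/t1/[w]
after 10 — deliver 0→2: ·
after 11 — deliver 1→0: ·
after 12 — timeout(0): n0:coor/t2/[w]

1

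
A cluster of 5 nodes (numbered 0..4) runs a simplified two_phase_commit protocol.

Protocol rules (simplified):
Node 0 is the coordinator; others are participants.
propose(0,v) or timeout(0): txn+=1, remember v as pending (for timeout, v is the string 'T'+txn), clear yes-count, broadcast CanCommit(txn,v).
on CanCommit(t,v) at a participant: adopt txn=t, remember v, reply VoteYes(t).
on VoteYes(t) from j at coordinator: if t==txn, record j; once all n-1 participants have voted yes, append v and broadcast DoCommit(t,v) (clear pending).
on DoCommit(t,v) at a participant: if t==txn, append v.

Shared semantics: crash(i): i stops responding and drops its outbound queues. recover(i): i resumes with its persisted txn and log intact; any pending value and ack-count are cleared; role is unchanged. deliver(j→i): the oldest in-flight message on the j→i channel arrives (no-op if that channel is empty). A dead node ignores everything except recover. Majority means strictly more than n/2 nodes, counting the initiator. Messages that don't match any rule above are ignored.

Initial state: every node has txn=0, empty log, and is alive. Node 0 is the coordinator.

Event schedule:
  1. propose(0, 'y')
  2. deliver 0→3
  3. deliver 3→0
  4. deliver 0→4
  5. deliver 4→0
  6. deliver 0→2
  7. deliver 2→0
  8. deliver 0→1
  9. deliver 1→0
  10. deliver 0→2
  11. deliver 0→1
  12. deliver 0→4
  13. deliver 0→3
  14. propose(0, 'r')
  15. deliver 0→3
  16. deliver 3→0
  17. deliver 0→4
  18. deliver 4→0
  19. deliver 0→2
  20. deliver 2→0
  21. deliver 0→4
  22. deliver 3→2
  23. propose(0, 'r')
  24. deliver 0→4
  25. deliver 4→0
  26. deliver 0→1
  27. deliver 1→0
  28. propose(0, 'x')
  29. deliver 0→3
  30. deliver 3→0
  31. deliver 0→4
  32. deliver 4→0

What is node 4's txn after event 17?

e1 propose(0,'y'): 0[coor,t=1,-]
e2 deliver 0→3: 3[part,t=1,-]
e3 deliver 3→0: ·
e4 deliver 0→4: 4[part,t=1,-]
e5 deliver 4→0: ·
e6 deliver 0→2: 2[part,t=1,-]
e7 deliver 2→0: ·
e8 deliver 0→1: 1[part,t=1,-]
e9 deliver 1→0: 0[coor,t=1,y]
e10 deliver 0→2: 2[part,t=1,y]
e11 deliver 0→1: 1[part,t=1,y]
e12 deliver 0→4: 4[part,t=1,y]
e13 deliver 0→3: 3[part,t=1,y]
e14 propose(0,'r'): 0[coor,t=2,y]
e15 deliver 0→3: 3[part,t=2,y]
e16 deliver 3→0: ·
e17 deliver 0→4: 4[part,t=2,y]

2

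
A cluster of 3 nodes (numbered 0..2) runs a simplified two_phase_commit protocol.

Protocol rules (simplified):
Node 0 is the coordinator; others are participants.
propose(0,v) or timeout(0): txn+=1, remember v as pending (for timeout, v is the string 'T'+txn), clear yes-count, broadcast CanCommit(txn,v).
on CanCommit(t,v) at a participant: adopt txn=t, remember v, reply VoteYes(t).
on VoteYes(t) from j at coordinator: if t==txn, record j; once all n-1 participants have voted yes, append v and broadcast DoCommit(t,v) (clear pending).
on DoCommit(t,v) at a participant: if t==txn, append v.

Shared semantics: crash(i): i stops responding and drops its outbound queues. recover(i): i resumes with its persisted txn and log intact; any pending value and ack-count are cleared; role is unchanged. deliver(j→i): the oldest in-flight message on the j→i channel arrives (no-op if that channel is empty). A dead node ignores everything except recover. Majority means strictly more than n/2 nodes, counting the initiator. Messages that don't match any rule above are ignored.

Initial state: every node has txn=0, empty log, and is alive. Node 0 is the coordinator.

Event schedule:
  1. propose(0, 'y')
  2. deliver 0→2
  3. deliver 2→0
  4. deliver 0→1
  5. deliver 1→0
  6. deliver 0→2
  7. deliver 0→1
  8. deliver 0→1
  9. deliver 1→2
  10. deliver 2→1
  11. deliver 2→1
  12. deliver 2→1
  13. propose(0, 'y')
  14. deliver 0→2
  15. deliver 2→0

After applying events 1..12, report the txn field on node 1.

1

1. propose(0,'y'):  <0:coor t1 ->
2. deliver 0→2:  <2:part t1 ->
3. deliver 2→0:  nop
4. deliver 0→1:  <1:part t1 ->
5. deliver 1→0:  <0:coor t1 y>
6. deliver 0→2:  <2:part t1 y>
7. deliver 0→1:  <1:part t1 y>
8. deliver 0→1:  nop
9. deliver 1→2:  nop
10. deliver 2→1:  nop
11. deliver 2→1:  nop
12. deliver 2→1:  nop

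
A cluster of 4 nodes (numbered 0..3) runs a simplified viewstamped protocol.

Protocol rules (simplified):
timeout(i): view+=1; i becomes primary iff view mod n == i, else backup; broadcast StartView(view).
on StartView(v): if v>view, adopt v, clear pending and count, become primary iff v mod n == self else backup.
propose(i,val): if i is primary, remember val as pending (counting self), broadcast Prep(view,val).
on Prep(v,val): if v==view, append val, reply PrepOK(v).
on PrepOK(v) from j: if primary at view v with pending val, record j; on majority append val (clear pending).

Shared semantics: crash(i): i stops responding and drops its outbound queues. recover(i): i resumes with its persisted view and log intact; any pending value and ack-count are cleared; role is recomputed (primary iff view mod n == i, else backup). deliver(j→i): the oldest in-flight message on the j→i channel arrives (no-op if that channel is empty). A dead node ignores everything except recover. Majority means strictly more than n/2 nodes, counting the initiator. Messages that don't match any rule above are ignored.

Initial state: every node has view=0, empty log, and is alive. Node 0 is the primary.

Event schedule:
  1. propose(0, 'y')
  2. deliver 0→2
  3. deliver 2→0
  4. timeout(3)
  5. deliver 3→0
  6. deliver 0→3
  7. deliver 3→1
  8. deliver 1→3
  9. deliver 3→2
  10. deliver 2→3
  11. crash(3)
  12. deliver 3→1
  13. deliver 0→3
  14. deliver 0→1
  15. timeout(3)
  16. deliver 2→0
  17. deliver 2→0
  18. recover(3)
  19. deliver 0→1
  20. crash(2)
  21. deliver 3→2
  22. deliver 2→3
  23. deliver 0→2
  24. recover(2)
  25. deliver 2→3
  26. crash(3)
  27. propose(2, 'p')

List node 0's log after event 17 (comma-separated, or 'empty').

empty

1. propose(0,'y'):  nop
2. deliver 0→2:  <2:back v0 y>
3. deliver 2→0:  nop
4. timeout(3):  <3:back v1 ->
5. deliver 3→0:  <0:back v1 ->
6. deliver 0→3:  nop
7. deliver 3→1:  <1:prim v1 ->
8. deliver 1→3:  nop
9. deliver 3→2:  <2:back v1 y>
10. deliver 2→3:  nop
11. crash(3):  <3:✗back v1 ->
12. deliver 3→1:  nop
13. deliver 0→3:  nop
14. deliver 0→1:  nop
15. timeout(3):  nop
16. deliver 2→0:  nop
17. deliver 2→0:  nop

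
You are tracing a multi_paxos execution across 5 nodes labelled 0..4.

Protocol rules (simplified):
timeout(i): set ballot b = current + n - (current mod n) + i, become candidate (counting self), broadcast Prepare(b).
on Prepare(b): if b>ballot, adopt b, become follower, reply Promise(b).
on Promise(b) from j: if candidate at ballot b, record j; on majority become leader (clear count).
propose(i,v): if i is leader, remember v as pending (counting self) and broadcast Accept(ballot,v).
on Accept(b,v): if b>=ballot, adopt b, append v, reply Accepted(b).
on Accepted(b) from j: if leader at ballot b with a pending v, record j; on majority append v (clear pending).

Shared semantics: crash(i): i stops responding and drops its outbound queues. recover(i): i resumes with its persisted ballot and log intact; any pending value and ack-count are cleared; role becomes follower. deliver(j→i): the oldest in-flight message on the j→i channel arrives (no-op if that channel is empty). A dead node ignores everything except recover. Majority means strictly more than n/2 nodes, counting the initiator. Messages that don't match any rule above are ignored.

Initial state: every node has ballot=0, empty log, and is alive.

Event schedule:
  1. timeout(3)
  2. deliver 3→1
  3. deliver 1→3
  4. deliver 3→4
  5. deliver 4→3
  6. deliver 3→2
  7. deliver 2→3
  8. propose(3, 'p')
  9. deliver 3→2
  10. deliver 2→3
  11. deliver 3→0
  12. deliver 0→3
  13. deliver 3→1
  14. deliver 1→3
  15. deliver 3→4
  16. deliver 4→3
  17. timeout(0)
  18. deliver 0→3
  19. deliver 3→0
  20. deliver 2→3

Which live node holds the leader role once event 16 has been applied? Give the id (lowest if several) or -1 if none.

3

step 1 timeout(3): 3={cand,b=8,log=-}
step 2 deliver 3→1: 1={foll,b=8,log=-}
step 3 deliver 1→3: —
step 4 deliver 3→4: 4={foll,b=8,log=-}
step 5 deliver 4→3: 3={lead,b=8,log=-}
step 6 deliver 3→2: 2={foll,b=8,log=-}
step 7 deliver 2→3: —
step 8 propose(3,'p'): —
step 9 deliver 3→2: 2={foll,b=8,log=p}
step 10 deliver 2→3: —
step 11 deliver 3→0: 0={foll,b=8,log=-}
step 12 deliver 0→3: —
step 13 deliver 3→1: 1={foll,b=8,log=p}
step 14 deliver 1→3: 3={lead,b=8,log=p}
step 15 deliver 3→4: 4={foll,b=8,log=p}
step 16 deliver 4→3: —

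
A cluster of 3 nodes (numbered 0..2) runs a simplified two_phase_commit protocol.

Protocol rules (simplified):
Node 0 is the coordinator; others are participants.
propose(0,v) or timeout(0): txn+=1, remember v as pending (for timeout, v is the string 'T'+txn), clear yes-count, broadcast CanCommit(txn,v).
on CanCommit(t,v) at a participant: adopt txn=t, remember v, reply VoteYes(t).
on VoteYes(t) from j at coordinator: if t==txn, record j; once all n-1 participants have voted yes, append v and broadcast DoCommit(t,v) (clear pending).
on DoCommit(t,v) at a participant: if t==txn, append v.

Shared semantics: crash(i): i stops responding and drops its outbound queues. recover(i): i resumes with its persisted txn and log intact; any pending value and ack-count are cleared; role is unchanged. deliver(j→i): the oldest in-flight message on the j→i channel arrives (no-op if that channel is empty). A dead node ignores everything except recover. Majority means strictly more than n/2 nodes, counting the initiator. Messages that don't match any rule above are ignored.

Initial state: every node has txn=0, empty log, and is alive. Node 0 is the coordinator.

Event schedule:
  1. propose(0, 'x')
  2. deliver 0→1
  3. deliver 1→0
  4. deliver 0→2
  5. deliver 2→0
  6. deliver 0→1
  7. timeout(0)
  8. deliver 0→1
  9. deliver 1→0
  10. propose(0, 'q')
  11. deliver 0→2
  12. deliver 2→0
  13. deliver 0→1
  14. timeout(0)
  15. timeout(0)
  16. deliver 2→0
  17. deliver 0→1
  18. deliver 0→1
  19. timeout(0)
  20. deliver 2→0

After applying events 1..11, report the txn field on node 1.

2

[1] propose(0,'x') → N0(coor t1 [-])
[2] deliver 0→1 → N1(part t1 [-])
[3] deliver 1→0 → ∅
[4] deliver 0→2 → N2(part t1 [-])
[5] deliver 2→0 → N0(coor t1 [x])
[6] deliver 0→1 → N1(part t1 [x])
[7] timeout(0) → N0(coor t2 [x])
[8] deliver 0→1 → N1(part t2 [x])
[9] deliver 1→0 → ∅
[10] propose(0,'q') → N0(coor t3 [x])
[11] deliver 0→2 → N2(part t1 [x])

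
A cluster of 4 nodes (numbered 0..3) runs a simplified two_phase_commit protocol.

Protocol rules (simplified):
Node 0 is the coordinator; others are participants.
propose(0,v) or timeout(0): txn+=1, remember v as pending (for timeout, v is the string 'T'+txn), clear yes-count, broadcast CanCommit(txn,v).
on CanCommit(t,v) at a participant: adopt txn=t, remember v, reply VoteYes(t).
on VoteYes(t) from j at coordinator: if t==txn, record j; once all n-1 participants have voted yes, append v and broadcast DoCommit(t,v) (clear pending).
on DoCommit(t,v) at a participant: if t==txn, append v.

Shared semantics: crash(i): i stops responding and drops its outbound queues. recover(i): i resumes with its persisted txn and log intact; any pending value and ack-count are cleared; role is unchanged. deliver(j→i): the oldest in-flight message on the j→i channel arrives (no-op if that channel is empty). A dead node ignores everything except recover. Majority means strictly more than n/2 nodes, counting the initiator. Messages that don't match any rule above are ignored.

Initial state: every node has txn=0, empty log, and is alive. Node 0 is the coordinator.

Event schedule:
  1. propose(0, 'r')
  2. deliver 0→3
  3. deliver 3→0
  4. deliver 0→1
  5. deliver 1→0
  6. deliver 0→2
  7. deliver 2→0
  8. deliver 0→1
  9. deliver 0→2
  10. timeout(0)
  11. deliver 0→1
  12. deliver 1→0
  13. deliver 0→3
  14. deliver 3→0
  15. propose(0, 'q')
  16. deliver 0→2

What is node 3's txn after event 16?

1. propose(0,'r'):  <0:coor t1 ->
2. deliver 0→3:  <3:part t1 ->
3. deliver 3→0:  nop
4. deliver 0→1:  <1:part t1 ->
5. deliver 1→0:  nop
6. deliver 0→2:  <2:part t1 ->
7. deliver 2→0:  <0:coor t1 r>
8. deliver 0→1:  <1:part t1 r>
9. deliver 0→2:  <2:part t1 r>
10. timeout(0):  <0:coor t2 r>
11. deliver 0→1:  <1:part t2 r>
12. deliver 1→0:  nop
13. deliver 0→3:  <3:part t1 r>
14. deliver 3→0:  nop
15. propose(0,'q'):  <0:coor t3 r>
16. deliver 0→2:  <2:part t2 r>

1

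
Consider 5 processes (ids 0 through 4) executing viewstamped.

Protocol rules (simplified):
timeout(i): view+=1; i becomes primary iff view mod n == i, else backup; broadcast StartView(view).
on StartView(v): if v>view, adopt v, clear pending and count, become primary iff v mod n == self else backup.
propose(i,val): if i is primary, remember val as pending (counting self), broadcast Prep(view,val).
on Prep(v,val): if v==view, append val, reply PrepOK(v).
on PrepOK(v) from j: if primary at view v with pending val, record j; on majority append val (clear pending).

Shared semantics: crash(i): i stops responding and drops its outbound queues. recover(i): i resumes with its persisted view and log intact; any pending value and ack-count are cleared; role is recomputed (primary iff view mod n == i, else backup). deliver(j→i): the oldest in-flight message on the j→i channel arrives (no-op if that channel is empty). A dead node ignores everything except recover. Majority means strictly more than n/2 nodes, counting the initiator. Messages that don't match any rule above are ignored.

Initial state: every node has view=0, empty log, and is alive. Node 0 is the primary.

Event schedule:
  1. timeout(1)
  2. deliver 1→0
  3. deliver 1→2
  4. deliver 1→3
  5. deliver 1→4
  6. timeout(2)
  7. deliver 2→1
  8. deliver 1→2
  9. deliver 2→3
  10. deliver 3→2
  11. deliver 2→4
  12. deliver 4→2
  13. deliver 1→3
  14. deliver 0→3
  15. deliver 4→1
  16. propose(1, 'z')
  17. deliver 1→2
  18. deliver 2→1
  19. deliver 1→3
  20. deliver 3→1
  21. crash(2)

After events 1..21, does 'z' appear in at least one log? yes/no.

e1 timeout(1): 1[prim,v=1,-]
e2 deliver 1→0: 0[back,v=1,-]
e3 deliver 1→2: 2[back,v=1,-]
e4 deliver 1→3: 3[back,v=1,-]
e5 deliver 1→4: 4[back,v=1,-]
e6 timeout(2): 2[prim,v=2,-]
e7 deliver 2→1: 1[back,v=2,-]
e8 deliver 1→2: ·
e9 deliver 2→3: 3[back,v=2,-]
e10 deliver 3→2: ·
e11 deliver 2→4: 4[back,v=2,-]
e12 deliver 4→2: ·
e13 deliver 1→3: ·
e14 deliver 0→3: ·
e15 deliver 4→1: ·
e16 propose(1,'z'): ·
e17 deliver 1→2: ·
e18 deliver 2→1: ·
e19 deliver 1→3: ·
e20 deliver 3→1: ·
e21 crash(2): 2[✗prim,v=2,-]

no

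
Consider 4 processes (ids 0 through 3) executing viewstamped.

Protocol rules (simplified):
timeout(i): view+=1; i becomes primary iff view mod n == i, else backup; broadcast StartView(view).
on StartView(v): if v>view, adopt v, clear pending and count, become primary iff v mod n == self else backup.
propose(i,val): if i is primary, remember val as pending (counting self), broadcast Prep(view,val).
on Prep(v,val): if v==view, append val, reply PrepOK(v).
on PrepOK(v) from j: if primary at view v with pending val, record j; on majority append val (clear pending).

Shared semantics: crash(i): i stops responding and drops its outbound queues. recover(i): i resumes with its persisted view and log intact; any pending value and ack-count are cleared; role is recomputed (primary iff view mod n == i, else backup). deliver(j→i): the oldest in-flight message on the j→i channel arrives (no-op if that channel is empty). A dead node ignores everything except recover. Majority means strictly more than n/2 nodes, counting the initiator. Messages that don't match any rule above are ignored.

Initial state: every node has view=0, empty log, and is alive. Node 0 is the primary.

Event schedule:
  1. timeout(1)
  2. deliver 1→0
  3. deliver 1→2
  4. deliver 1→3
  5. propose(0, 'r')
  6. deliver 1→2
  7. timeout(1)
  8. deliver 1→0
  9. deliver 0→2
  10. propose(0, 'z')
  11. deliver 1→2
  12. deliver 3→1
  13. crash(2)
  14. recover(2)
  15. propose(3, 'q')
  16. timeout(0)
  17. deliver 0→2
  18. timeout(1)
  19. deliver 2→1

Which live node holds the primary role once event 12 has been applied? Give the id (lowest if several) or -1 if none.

2

step 1 timeout(1): 1={prim,v=1,log=-}
step 2 deliver 1→0: 0={back,v=1,log=-}
step 3 deliver 1→2: 2={back,v=1,log=-}
step 4 deliver 1→3: 3={back,v=1,log=-}
step 5 propose(0,'r'): —
step 6 deliver 1→2: —
step 7 timeout(1): 1={back,v=2,log=-}
step 8 deliver 1→0: 0={back,v=2,log=-}
step 9 deliver 0→2: —
step 10 propose(0,'z'): —
step 11 deliver 1→2: 2={prim,v=2,log=-}
step 12 deliver 3→1: —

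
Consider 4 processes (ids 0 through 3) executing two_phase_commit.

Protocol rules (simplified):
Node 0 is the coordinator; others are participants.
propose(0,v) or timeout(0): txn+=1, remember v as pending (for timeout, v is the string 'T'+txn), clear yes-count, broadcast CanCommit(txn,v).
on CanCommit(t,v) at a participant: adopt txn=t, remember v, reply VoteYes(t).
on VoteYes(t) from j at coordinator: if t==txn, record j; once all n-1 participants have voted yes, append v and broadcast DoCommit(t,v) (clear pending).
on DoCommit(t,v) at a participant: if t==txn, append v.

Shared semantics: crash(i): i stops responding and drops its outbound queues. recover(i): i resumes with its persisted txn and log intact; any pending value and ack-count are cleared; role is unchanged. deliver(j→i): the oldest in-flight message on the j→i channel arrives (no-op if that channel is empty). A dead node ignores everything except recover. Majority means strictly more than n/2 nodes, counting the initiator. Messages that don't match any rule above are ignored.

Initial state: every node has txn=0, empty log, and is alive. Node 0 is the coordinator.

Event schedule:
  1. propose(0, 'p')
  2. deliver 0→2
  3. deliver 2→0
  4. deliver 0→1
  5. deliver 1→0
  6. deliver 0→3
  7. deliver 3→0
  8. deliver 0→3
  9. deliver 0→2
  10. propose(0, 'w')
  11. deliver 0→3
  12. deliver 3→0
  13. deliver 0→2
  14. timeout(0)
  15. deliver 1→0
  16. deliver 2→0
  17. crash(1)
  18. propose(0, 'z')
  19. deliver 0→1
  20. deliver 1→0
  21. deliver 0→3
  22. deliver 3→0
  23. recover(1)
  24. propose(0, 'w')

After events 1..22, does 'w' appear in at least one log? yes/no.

after 1 — propose(0,'p'): n0:coor/t1/[-]
after 2 — deliver 0→2: n2:part/t1/[-]
after 3 — deliver 2→0: ·
after 4 — deliver 0→1: n1:part/t1/[-]
after 5 — deliver 1→0: ·
after 6 — deliver 0→3: n3:part/t1/[-]
after 7 — deliver 3→0: n0:coor/t1/[p]
after 8 — deliver 0→3: n3:part/t1/[p]
after 9 — deliver 0→2: n2:part/t1/[p]
after 10 — propose(0,'w'): n0:coor/t2/[p]
after 11 — deliver 0→3: n3:part/t2/[p]
after 12 — deliver 3→0: ·
after 13 — deliver 0→2: n2:part/t2/[p]
after 14 — timeout(0): n0:coor/t3/[p]
after 15 — deliver 1→0: ·
after 16 — deliver 2→0: ·
after 17 — crash(1): n1:✗part/t1/[-]
after 18 — propose(0,'z'): n0:coor/t4/[p]
after 19 — deliver 0→1: ·
after 20 — deliver 1→0: ·
after 21 — deliver 0→3: n3:part/t3/[p]
after 22 — deliver 3→0: ·

no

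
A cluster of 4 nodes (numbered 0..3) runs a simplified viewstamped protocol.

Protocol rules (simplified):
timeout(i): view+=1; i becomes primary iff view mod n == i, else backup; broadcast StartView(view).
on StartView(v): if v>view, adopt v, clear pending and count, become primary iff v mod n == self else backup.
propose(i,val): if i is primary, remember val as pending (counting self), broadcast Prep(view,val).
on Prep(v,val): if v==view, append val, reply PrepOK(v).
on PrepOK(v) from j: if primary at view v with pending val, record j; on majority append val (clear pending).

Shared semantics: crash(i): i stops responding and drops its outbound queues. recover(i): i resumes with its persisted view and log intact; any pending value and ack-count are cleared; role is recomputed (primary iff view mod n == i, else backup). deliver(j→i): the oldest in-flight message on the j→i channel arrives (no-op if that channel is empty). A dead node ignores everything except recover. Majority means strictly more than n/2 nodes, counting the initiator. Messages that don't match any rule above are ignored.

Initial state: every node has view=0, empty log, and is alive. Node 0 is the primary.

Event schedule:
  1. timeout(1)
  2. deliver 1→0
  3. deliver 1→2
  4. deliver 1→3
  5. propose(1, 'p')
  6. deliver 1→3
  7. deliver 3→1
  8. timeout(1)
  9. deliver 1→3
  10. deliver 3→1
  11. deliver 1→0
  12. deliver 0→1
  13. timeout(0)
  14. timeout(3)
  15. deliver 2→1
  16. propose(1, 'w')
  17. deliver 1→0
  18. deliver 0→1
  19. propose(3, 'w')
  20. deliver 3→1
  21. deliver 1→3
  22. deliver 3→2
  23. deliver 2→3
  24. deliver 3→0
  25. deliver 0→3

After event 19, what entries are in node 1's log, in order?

1. timeout(1):  <1:prim v1 ->
2. deliver 1→0:  <0:back v1 ->
3. deliver 1→2:  <2:back v1 ->
4. deliver 1→3:  <3:back v1 ->
5. propose(1,'p'):  nop
6. deliver 1→3:  <3:back v1 p>
7. deliver 3→1:  nop
8. timeout(1):  <1:back v2 ->
9. deliver 1→3:  <3:back v2 p>
10. deliver 3→1:  nop
11. deliver 1→0:  <0:back v1 p>
12. deliver 0→1:  nop
13. timeout(0):  <0:back v2 p>
14. timeout(3):  <3:prim v3 p>
15. deliver 2→1:  nop
16. propose(1,'w'):  nop
17. deliver 1→0:  nop
18. deliver 0→1:  nop
19. propose(3,'w'):  nop

empty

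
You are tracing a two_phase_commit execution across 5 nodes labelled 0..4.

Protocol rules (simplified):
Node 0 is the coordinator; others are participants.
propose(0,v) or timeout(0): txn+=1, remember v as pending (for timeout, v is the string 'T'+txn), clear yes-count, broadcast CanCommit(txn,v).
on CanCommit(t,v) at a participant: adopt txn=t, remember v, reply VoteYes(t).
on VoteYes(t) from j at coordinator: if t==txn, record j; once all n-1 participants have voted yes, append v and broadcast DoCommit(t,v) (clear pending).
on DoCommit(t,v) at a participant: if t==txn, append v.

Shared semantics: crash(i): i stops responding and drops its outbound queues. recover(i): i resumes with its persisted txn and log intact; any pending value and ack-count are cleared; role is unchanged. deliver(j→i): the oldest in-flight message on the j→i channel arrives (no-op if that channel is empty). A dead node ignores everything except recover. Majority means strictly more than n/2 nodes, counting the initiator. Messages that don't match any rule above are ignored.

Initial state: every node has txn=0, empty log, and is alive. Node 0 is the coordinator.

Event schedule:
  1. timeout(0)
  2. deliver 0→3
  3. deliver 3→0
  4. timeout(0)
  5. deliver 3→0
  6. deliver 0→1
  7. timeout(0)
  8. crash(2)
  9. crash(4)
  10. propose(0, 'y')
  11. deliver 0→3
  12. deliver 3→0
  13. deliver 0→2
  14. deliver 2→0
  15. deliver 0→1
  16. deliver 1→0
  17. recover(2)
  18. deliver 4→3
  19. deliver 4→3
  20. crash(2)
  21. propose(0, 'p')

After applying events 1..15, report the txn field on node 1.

2

1. timeout(0):  <0:coor t1 ->
2. deliver 0→3:  <3:part t1 ->
3. deliver 3→0:  nop
4. timeout(0):  <0:coor t2 ->
5. deliver 3→0:  nop
6. deliver 0→1:  <1:part t1 ->
7. timeout(0):  <0:coor t3 ->
8. crash(2):  <2:✗part t0 ->
9. crash(4):  <4:✗part t0 ->
10. propose(0,'y'):  <0:coor t4 ->
11. deliver 0→3:  <3:part t2 ->
12. deliver 3→0:  nop
13. deliver 0→2:  nop
14. deliver 2→0:  nop
15. deliver 0→1:  <1:part t2 ->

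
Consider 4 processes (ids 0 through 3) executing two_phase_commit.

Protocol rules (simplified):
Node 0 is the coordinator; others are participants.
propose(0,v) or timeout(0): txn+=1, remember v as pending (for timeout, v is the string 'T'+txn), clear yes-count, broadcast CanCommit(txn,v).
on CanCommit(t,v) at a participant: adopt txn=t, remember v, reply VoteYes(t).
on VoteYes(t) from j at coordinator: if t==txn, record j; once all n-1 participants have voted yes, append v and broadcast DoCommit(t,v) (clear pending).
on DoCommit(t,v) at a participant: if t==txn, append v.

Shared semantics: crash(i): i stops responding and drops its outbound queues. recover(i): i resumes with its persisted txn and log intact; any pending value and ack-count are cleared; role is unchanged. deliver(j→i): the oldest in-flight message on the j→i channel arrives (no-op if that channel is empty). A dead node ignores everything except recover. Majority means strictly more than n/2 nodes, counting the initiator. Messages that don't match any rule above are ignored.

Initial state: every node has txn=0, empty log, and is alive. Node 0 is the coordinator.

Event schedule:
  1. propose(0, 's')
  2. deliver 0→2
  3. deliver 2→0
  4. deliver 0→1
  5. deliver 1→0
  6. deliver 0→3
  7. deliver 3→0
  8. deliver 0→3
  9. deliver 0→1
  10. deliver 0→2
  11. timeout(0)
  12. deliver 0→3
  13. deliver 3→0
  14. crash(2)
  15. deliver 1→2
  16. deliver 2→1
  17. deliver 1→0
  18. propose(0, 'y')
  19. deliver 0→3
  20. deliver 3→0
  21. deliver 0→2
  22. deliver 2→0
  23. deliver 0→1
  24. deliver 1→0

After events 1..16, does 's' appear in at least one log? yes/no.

after 1 — propose(0,'s'): n0:coor/t1/[-]
after 2 — deliver 0→2: n2:part/t1/[-]
after 3 — deliver 2→0: ·
after 4 — deliver 0→1: n1:part/t1/[-]
after 5 — deliver 1→0: ·
after 6 — deliver 0→3: n3:part/t1/[-]
after 7 — deliver 3→0: n0:coor/t1/[s]
after 8 — deliver 0→3: n3:part/t1/[s]
after 9 — deliver 0→1: n1:part/t1/[s]
after 10 — deliver 0→2: n2:part/t1/[s]
after 11 — timeout(0): n0:coor/t2/[s]
after 12 — deliver 0→3: n3:part/t2/[s]
after 13 — deliver 3→0: ·
after 14 — crash(2): n2:✗part/t1/[s]
after 15 — deliver 1→2: ·
after 16 — deliver 2→1: ·

yes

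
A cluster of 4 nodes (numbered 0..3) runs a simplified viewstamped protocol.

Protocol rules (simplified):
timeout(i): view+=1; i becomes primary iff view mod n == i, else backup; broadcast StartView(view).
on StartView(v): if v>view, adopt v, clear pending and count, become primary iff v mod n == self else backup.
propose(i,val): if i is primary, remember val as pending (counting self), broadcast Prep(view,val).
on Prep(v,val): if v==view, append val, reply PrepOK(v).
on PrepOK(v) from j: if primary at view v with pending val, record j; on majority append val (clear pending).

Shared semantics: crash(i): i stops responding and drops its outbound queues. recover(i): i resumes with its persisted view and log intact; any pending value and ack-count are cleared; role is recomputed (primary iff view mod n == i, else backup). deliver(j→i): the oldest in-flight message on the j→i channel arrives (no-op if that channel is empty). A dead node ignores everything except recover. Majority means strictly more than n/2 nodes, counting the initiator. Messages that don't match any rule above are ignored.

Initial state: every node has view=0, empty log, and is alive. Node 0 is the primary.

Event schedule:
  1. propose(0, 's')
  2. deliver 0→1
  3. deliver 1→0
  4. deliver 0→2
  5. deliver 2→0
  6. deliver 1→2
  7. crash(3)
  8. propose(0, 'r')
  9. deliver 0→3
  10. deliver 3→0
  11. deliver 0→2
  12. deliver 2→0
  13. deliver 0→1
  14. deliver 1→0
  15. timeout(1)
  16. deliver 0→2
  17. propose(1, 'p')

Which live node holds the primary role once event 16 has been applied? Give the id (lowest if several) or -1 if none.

0

1. propose(0,'s'):  nop
2. deliver 0→1:  <1:back v0 s>
3. deliver 1→0:  nop
4. deliver 0→2:  <2:back v0 s>
5. deliver 2→0:  <0:prim v0 s>
6. deliver 1→2:  nop
7. crash(3):  <3:✗back v0 ->
8. propose(0,'r'):  nop
9. deliver 0→3:  nop
10. deliver 3→0:  nop
11. deliver 0→2:  <2:back v0 s,r>
12. deliver 2→0:  nop
13. deliver 0→1:  <1:back v0 s,r>
14. deliver 1→0:  <0:prim v0 s,r>
15. timeout(1):  <1:prim v1 s,r>
16. deliver 0→2:  nop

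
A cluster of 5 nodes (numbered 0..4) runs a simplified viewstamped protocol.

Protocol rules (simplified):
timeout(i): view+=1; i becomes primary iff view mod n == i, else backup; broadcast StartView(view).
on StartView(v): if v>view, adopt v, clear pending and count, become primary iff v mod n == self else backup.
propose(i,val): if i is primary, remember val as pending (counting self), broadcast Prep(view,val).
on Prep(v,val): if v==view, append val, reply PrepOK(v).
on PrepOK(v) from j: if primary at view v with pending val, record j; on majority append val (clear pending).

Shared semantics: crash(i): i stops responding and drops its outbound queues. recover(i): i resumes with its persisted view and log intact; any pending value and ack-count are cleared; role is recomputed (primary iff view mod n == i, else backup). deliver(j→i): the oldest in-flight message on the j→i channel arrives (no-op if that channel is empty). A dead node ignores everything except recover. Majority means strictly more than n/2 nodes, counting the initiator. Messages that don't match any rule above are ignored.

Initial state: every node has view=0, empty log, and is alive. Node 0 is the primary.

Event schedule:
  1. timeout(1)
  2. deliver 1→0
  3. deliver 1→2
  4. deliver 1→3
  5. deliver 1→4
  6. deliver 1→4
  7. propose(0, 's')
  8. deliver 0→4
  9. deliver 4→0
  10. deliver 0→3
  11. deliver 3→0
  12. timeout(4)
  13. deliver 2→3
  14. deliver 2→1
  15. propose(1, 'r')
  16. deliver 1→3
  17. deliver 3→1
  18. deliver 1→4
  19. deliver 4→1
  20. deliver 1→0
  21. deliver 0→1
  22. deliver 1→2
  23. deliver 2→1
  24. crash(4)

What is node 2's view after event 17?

1

after 1 — timeout(1): n1:prim/v1/[-]
after 2 — deliver 1→0: n0:back/v1/[-]
after 3 — deliver 1→2: n2:back/v1/[-]
after 4 — deliver 1→3: n3:back/v1/[-]
after 5 — deliver 1→4: n4:back/v1/[-]
after 6 — deliver 1→4: ·
after 7 — propose(0,'s'): ·
after 8 — deliver 0→4: ·
after 9 — deliver 4→0: ·
after 10 — deliver 0→3: ·
after 11 — deliver 3→0: ·
after 12 — timeout(4): n4:back/v2/[-]
after 13 — deliver 2→3: ·
after 14 — deliver 2→1: ·
after 15 — propose(1,'r'): ·
after 16 — deliver 1→3: n3:back/v1/[r]
after 17 — deliver 3→1: ·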